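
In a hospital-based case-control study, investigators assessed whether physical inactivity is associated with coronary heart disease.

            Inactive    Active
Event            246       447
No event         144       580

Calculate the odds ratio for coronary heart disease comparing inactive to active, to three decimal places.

Reading the table with exposure as columns: a = 246 (Inactive, case), b = 144 (Inactive, non-case), c = 447 (Active, case), d = 580.
OR = (a·d)/(b·c) = (246 × 580) / (144 × 447) = 142680 / 64368 = 2.21663
The odds of coronary heart disease are about 2.22 times as high in the inactive group.

2.217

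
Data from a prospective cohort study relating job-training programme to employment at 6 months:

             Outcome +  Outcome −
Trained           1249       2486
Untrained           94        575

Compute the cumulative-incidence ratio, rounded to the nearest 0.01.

2.38

Cells: a = 1249, b = 2486, c = 94, d = 575.
Risk in exposed = 1249/3735 = 0.33440; risk in unexposed = 94/669 = 0.14051.
RR = 0.33440 / 0.14051 = 2.37996
The risk among the exposed is 2.38 times that among the unexposed.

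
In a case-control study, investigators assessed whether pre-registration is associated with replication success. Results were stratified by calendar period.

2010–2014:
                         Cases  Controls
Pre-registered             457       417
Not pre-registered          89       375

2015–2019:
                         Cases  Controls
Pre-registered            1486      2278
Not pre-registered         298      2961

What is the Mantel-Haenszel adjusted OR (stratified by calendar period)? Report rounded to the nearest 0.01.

OR_MH = Σ(aᵢdᵢ/nᵢ) / Σ(bᵢcᵢ/nᵢ), where nᵢ is the stratum total.
Stratum 1 (2010–2014): n = 1338; a·d/n = 457·375/1338 = 128.0830; b·c/n = 417·89/1338 = 27.7377
Stratum 2 (2015–2019): n = 7023; a·d/n = 1486·2961/7023 = 626.5194; b·c/n = 2278·298/7023 = 96.6601
OR_MH = (128.0830 + 626.5194) / (27.7377 + 96.6601) = 754.6024 / 124.3978 = 6.06604

6.07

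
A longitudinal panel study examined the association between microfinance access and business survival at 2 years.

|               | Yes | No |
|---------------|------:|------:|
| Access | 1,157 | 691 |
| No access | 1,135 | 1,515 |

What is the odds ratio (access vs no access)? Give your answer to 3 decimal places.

2.235

Cells: a = 1157, b = 691, c = 1135, d = 1515.
OR = (a·d)/(b·c) = (1157 × 1515) / (691 × 1135) = 1752855 / 784285 = 2.23497
The odds of business survival at 2 years are about 2.23 times as high in the access group.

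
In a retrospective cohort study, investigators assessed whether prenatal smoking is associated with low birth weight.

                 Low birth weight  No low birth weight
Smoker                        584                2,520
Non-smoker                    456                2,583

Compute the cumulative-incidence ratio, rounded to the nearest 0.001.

1.254

Cells: a = 584, b = 2520, c = 456, d = 2583.
Risk in exposed = 584/3104 = 0.18814; risk in unexposed = 456/3039 = 0.15005.
RR = 0.18814 / 0.15005 = 1.25388
The risk among the exposed is 1.25 times that among the unexposed.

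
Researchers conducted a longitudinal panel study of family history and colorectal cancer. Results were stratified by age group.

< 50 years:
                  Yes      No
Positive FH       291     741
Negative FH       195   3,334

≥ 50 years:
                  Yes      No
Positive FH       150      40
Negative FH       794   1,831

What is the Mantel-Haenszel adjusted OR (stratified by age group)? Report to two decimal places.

7.22

OR_MH = Σ(aᵢdᵢ/nᵢ) / Σ(bᵢcᵢ/nᵢ), where nᵢ is the stratum total.
Stratum 1 (< 50 years): n = 4561; a·d/n = 291·3334/4561 = 212.7152; b·c/n = 741·195/4561 = 31.6806
Stratum 2 (≥ 50 years): n = 2815; a·d/n = 150·1831/2815 = 97.5666; b·c/n = 40·794/2815 = 11.2824
OR_MH = (212.7152 + 97.5666) / (31.6806 + 11.2824) = 310.2818 / 42.9630 = 7.22208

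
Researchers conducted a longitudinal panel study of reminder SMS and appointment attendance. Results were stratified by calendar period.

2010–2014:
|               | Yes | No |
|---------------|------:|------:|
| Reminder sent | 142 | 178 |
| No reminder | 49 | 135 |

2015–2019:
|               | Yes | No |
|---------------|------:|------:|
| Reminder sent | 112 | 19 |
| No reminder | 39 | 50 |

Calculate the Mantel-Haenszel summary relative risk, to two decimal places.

RR_MH = Σ(aᵢ·n₀ᵢ/nᵢ) / Σ(cᵢ·n₁ᵢ/nᵢ), with n₁ᵢ = aᵢ+bᵢ (exposed), n₀ᵢ = cᵢ+dᵢ (unexposed), nᵢ = n₁ᵢ+n₀ᵢ.
Stratum 1 (2010–2014): n₁ = 320, n₀ = 184, n = 504; a·n₀/n = 142·184/504 = 51.8413; c·n₁/n = 49·320/504 = 31.1111
Stratum 2 (2015–2019): n₁ = 131, n₀ = 89, n = 220; a·n₀/n = 112·89/220 = 45.3091; c·n₁/n = 39·131/220 = 23.2227
RR_MH = (51.8413 + 45.3091) / (31.1111 + 23.2227) = 97.1504 / 54.3338 = 1.78803

1.79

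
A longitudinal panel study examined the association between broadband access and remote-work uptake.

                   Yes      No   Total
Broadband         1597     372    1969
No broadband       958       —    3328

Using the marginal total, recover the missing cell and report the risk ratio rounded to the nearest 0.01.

The missing cell is in the unexposed row: 3328 − 958 = 2370.
So a = 1597, b = 372, c = 958, d = 2370.
RR = [a/(a+b)] / [c/(c+d)] = (1597/1969) / (958/3328) = 0.81107/0.28786 = 2.81758

2.82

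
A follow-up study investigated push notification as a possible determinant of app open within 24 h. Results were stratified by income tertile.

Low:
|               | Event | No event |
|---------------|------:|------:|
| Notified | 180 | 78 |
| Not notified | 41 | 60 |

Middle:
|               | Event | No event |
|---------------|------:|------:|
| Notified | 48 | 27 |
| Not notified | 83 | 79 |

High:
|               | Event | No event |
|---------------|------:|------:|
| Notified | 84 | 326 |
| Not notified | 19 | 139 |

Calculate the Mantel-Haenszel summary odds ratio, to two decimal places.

2.28

OR_MH = Σ(aᵢdᵢ/nᵢ) / Σ(bᵢcᵢ/nᵢ), where nᵢ is the stratum total.
Stratum 1 (Low): n = 359; a·d/n = 180·60/359 = 30.0836; b·c/n = 78·41/359 = 8.9081
Stratum 2 (Middle): n = 237; a·d/n = 48·79/237 = 16.0000; b·c/n = 27·83/237 = 9.4557
Stratum 3 (High): n = 568; a·d/n = 84·139/568 = 20.5563; b·c/n = 326·19/568 = 10.9049
OR_MH = (30.0836 + 16.0000 + 20.5563) / (8.9081 + 9.4557 + 10.9049) = 66.6399 / 29.2687 = 2.27683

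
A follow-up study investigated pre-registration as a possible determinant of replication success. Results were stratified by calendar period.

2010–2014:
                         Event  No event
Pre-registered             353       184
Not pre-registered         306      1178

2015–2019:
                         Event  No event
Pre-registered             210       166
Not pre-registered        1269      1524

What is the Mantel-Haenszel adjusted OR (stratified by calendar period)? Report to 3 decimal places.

3.252

OR_MH = Σ(aᵢdᵢ/nᵢ) / Σ(bᵢcᵢ/nᵢ), where nᵢ is the stratum total.
Stratum 1 (2010–2014): n = 2021; a·d/n = 353·1178/2021 = 205.7566; b·c/n = 184·306/2021 = 27.8595
Stratum 2 (2015–2019): n = 3169; a·d/n = 210·1524/3169 = 100.9908; b·c/n = 166·1269/3169 = 66.4733
OR_MH = (205.7566 + 100.9908) / (27.8595 + 66.4733) = 306.7474 / 94.3328 = 3.25176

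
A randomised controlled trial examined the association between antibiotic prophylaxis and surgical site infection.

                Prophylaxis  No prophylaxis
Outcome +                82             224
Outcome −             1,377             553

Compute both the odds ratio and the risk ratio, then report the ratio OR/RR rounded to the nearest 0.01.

0.75

Reading the table with exposure as columns: a = 82 (Prophylaxis, case), b = 1377 (Prophylaxis, non-case), c = 224 (No prophylaxis, case), d = 553.
OR = (82·553)/(1377·224) = 45346/308448 = 0.14701
Risk in exposed = 82/1459 = 0.05620; risk in unexposed = 224/777 = 0.28829; RR = 0.19495
OR/RR = 0.14701 / 0.19495 = 0.75409
The outcome is not rare, so the OR lies further from 1 than the RR.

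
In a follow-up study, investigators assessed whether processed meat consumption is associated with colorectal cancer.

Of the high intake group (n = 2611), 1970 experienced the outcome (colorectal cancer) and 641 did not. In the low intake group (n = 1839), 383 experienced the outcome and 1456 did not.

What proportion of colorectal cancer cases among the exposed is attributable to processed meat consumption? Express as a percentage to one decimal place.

72.4

From the description: a = 1970, b = 641, c = 383, d = 1456.
Risk in exposed = 1970/2611 = 0.75450; risk in unexposed = 383/1839 = 0.20827.
RR = 0.75450/0.20827 = 3.62278
AR% = (RR − 1)/RR × 100 = (3.62278 − 1)/3.62278 × 100 = 72.3969%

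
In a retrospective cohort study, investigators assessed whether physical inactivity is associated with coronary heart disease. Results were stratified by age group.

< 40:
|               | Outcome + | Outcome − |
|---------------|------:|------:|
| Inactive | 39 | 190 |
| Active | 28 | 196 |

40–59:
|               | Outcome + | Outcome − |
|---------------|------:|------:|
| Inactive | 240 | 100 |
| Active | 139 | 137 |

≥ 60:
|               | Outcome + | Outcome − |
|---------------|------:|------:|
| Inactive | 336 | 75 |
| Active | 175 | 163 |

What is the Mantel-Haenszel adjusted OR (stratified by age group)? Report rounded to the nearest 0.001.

2.766

OR_MH = Σ(aᵢdᵢ/nᵢ) / Σ(bᵢcᵢ/nᵢ), where nᵢ is the stratum total.
Stratum 1 (< 40): n = 453; a·d/n = 39·196/453 = 16.8742; b·c/n = 190·28/453 = 11.7439
Stratum 2 (40–59): n = 616; a·d/n = 240·137/616 = 53.3766; b·c/n = 100·139/616 = 22.5649
Stratum 3 (≥ 60): n = 749; a·d/n = 336·163/749 = 73.1215; b·c/n = 75·175/749 = 17.5234
OR_MH = (16.8742 + 53.3766 + 73.1215) / (11.7439 + 22.5649 + 17.5234) = 143.3723 / 51.8322 = 2.76608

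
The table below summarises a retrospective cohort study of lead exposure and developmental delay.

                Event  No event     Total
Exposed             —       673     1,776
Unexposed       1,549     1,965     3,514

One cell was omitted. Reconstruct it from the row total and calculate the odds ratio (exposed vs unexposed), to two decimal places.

2.08

The missing cell is in the exposed row: 1776 − 673 = 1103.
So a = 1103, b = 673, c = 1549, d = 1965.
OR = (a·d)/(b·c) = (1103 × 1965) / (673 × 1549) = 2167395 / 1042477 = 2.07908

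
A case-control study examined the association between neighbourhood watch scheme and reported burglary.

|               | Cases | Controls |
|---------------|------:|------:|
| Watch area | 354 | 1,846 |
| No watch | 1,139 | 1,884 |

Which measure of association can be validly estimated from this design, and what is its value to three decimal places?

Cells: a = 354, b = 1846, c = 1139, d = 1884.
This is a case-control study: participants were sampled on outcome status, so risks in the source population cannot be estimated directly — relative risk is not valid here. The odds ratio is the appropriate measure.
OR = (a·d)/(b·c) = (354 × 1884) / (1846 × 1139) = 666936 / 2102594 = 0.31720

0.317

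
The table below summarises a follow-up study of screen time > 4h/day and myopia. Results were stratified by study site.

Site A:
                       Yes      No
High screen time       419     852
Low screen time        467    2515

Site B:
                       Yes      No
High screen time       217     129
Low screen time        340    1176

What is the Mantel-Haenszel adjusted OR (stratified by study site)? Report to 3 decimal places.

3.286

OR_MH = Σ(aᵢdᵢ/nᵢ) / Σ(bᵢcᵢ/nᵢ), where nᵢ is the stratum total.
Stratum 1 (Site A): n = 4253; a·d/n = 419·2515/4253 = 247.7745; b·c/n = 852·467/4253 = 93.5537
Stratum 2 (Site B): n = 1862; a·d/n = 217·1176/1862 = 137.0526; b·c/n = 129·340/1862 = 23.5553
OR_MH = (247.7745 + 137.0526) / (93.5537 + 23.5553) = 384.8271 / 117.1090 = 3.28606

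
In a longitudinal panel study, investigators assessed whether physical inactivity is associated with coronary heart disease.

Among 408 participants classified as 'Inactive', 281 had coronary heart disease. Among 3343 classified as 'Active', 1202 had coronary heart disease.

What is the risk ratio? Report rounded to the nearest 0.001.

1.915

From the description: a = 281, b = 127, c = 1202, d = 2141.
Risk in exposed = 281/408 = 0.68873; risk in unexposed = 1202/3343 = 0.35956.
RR = 0.68873 / 0.35956 = 1.91548
The risk among the exposed is 1.92 times that among the unexposed.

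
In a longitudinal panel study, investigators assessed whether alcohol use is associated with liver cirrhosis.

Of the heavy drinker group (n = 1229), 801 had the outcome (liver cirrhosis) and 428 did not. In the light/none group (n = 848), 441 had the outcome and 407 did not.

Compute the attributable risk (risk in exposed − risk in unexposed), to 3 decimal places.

From the description: a = 801, b = 428, c = 441, d = 407.
Risk in exposed = 801/1229 = 0.651749; risk in unexposed = 441/848 = 0.520047.
Risk difference = 0.651749 − 0.520047 = 0.131702

0.132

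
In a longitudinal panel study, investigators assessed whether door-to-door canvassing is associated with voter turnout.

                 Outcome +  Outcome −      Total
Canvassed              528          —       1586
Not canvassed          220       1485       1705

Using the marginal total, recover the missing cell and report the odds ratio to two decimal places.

The missing cell is in the exposed row: 1586 − 528 = 1058.
So a = 528, b = 1058, c = 220, d = 1485.
OR = (a·d)/(b·c) = (528 × 1485) / (1058 × 220) = 784080 / 232760 = 3.36862

3.37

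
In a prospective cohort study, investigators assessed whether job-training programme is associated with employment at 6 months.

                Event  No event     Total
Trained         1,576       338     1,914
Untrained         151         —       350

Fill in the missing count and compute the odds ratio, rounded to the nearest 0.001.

The missing cell is in the unexposed row: 350 − 151 = 199.
So a = 1576, b = 338, c = 151, d = 199.
OR = (a·d)/(b·c) = (1576 × 199) / (338 × 151) = 313624 / 51038 = 6.14491

6.145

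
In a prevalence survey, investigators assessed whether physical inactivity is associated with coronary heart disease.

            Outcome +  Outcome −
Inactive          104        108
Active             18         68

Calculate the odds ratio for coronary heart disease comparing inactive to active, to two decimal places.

Cells: a = 104, b = 108, c = 18, d = 68.
OR = (a·d)/(b·c) = (104 × 68) / (108 × 18) = 7072 / 1944 = 3.63786
The odds of coronary heart disease are about 3.64 times as high in the inactive group.

3.64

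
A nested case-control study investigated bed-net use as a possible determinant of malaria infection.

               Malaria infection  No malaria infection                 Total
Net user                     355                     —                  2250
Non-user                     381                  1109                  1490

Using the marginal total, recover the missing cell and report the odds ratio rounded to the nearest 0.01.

The missing cell is in the exposed row: 2250 − 355 = 1895.
So a = 355, b = 1895, c = 381, d = 1109.
OR = (a·d)/(b·c) = (355 × 1109) / (1895 × 381) = 393695 / 721995 = 0.54529

0.55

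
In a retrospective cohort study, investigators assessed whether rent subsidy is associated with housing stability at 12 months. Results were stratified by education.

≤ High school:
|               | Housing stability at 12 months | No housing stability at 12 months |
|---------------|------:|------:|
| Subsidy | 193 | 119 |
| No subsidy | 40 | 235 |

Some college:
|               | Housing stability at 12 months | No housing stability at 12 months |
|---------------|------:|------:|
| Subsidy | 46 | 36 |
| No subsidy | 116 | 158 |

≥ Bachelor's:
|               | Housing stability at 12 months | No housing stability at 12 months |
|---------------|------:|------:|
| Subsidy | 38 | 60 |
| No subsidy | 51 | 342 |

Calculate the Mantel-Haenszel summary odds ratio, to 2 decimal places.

4.76

OR_MH = Σ(aᵢdᵢ/nᵢ) / Σ(bᵢcᵢ/nᵢ), where nᵢ is the stratum total.
Stratum 1 (≤ High school): n = 587; a·d/n = 193·235/587 = 77.2658; b·c/n = 119·40/587 = 8.1090
Stratum 2 (Some college): n = 356; a·d/n = 46·158/356 = 20.4157; b·c/n = 36·116/356 = 11.7303
Stratum 3 (≥ Bachelor's): n = 491; a·d/n = 38·342/491 = 26.4684; b·c/n = 60·51/491 = 6.2322
OR_MH = (77.2658 + 20.4157 + 26.4684) / (8.1090 + 11.7303 + 6.2322) = 124.1499 / 26.0715 = 4.76189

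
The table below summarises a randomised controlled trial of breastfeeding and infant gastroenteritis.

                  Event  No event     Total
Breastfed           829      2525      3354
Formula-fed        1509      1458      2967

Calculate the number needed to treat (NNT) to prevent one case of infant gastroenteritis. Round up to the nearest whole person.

Risk in treated group = 829/3354 = 0.24717; risk in control = 1509/2967 = 0.50859.
Absolute risk reduction = 0.50859 − 0.24717 = 0.26143
NNT = 1 / ARR = 1 / 0.26143 = 3.825 → round up → 4

4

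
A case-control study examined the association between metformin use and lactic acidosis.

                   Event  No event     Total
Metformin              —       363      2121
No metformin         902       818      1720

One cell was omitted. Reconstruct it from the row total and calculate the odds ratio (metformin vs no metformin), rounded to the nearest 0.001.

The missing cell is in the exposed row: 2121 − 363 = 1758.
So a = 1758, b = 363, c = 902, d = 818.
OR = (a·d)/(b·c) = (1758 × 818) / (363 × 902) = 1438044 / 327426 = 4.39197

4.392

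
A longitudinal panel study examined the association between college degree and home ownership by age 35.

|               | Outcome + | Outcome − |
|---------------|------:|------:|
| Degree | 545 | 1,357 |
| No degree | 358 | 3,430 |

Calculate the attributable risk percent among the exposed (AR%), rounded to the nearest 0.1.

Cells: a = 545, b = 1357, c = 358, d = 3430.
Risk in exposed = 545/1902 = 0.28654; risk in unexposed = 358/3788 = 0.09451.
RR = 0.28654/0.09451 = 3.03189
AR% = (RR − 1)/RR × 100 = (3.03189 − 1)/3.03189 × 100 = 67.0172%

67.0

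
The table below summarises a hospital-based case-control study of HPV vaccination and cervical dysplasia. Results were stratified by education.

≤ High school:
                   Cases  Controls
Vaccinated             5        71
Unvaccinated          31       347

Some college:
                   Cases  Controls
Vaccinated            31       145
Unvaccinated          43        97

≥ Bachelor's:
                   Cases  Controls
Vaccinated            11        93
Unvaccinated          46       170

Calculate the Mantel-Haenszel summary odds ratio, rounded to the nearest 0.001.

0.505

OR_MH = Σ(aᵢdᵢ/nᵢ) / Σ(bᵢcᵢ/nᵢ), where nᵢ is the stratum total.
Stratum 1 (≤ High school): n = 454; a·d/n = 5·347/454 = 3.8216; b·c/n = 71·31/454 = 4.8480
Stratum 2 (Some college): n = 316; a·d/n = 31·97/316 = 9.5158; b·c/n = 145·43/316 = 19.7310
Stratum 3 (≥ Bachelor's): n = 320; a·d/n = 11·170/320 = 5.8438; b·c/n = 93·46/320 = 13.3688
OR_MH = (3.8216 + 9.5158 + 5.8438) / (4.8480 + 19.7310 + 13.3688) = 19.1812 / 37.9478 = 0.50546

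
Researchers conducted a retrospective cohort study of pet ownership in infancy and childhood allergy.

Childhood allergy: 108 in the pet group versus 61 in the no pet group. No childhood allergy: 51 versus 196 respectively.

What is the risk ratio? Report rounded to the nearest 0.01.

From the description: a = 108, b = 51, c = 61, d = 196.
Risk in exposed = 108/159 = 0.67925; risk in unexposed = 61/257 = 0.23735.
RR = 0.67925 / 0.23735 = 2.86174
The risk among the exposed is 2.86 times that among the unexposed.

2.86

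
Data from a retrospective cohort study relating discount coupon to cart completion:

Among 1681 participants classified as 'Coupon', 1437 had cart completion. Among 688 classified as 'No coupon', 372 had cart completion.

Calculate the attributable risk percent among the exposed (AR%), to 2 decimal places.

36.75

From the description: a = 1437, b = 244, c = 372, d = 316.
Risk in exposed = 1437/1681 = 0.85485; risk in unexposed = 372/688 = 0.54070.
RR = 0.85485/0.54070 = 1.58101
AR% = (RR − 1)/RR × 100 = (1.58101 − 1)/1.58101 × 100 = 36.7493%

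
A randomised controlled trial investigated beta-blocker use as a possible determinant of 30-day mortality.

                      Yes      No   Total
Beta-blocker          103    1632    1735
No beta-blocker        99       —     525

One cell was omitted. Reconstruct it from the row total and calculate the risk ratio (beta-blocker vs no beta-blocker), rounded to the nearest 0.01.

0.31

The missing cell is in the unexposed row: 525 − 99 = 426.
So a = 103, b = 1632, c = 99, d = 426.
RR = [a/(a+b)] / [c/(c+d)] = (103/1735) / (99/525) = 0.05937/0.18857 = 0.31482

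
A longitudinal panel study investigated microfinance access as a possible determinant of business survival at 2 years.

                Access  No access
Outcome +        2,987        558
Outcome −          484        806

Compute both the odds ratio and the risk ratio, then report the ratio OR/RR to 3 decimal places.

4.238

Reading the table with exposure as columns: a = 2987 (Access, case), b = 484 (Access, non-case), c = 558 (No access, case), d = 806.
OR = (2987·806)/(484·558) = 2407522/270072 = 8.91437
Risk in exposed = 2987/3471 = 0.86056; risk in unexposed = 558/1364 = 0.40909; RR = 2.10359
OR/RR = 8.91437 / 2.10359 = 4.23770
The outcome is not rare, so the OR lies further from 1 than the RR.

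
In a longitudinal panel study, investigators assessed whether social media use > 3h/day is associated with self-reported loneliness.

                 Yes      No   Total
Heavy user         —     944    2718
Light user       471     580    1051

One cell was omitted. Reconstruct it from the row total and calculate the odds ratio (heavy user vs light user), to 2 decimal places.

2.31

The missing cell is in the exposed row: 2718 − 944 = 1774.
So a = 1774, b = 944, c = 471, d = 580.
OR = (a·d)/(b·c) = (1774 × 580) / (944 × 471) = 1028920 / 444624 = 2.31414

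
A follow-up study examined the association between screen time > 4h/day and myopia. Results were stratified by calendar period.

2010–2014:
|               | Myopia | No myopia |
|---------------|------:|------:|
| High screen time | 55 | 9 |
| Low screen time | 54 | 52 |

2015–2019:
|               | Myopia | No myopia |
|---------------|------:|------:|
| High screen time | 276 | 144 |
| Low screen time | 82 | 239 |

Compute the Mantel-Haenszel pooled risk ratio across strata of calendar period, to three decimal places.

RR_MH = Σ(aᵢ·n₀ᵢ/nᵢ) / Σ(cᵢ·n₁ᵢ/nᵢ), with n₁ᵢ = aᵢ+bᵢ (exposed), n₀ᵢ = cᵢ+dᵢ (unexposed), nᵢ = n₁ᵢ+n₀ᵢ.
Stratum 1 (2010–2014): n₁ = 64, n₀ = 106, n = 170; a·n₀/n = 55·106/170 = 34.2941; c·n₁/n = 54·64/170 = 20.3294
Stratum 2 (2015–2019): n₁ = 420, n₀ = 321, n = 741; a·n₀/n = 276·321/741 = 119.5628; c·n₁/n = 82·420/741 = 46.4777
RR_MH = (34.2941 + 119.5628) / (20.3294 + 46.4777) = 153.8569 / 66.8071 = 2.30300

2.303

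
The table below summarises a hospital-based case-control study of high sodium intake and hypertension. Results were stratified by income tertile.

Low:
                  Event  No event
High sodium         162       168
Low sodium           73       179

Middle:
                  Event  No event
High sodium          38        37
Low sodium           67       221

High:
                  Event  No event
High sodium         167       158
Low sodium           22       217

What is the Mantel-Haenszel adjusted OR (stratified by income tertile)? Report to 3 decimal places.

OR_MH = Σ(aᵢdᵢ/nᵢ) / Σ(bᵢcᵢ/nᵢ), where nᵢ is the stratum total.
Stratum 1 (Low): n = 582; a·d/n = 162·179/582 = 49.8247; b·c/n = 168·73/582 = 21.0722
Stratum 2 (Middle): n = 363; a·d/n = 38·221/363 = 23.1350; b·c/n = 37·67/363 = 6.8292
Stratum 3 (High): n = 564; a·d/n = 167·217/564 = 64.2535; b·c/n = 158·22/564 = 6.1631
OR_MH = (49.8247 + 23.1350 + 64.2535) / (21.0722 + 6.8292 + 6.1631) = 137.2133 / 34.0645 = 4.02804

4.028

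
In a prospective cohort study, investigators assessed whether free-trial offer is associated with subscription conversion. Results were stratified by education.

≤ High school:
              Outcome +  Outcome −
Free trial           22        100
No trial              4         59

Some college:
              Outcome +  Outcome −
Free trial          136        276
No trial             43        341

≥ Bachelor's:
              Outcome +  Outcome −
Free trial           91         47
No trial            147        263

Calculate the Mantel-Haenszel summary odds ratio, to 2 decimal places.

OR_MH = Σ(aᵢdᵢ/nᵢ) / Σ(bᵢcᵢ/nᵢ), where nᵢ is the stratum total.
Stratum 1 (≤ High school): n = 185; a·d/n = 22·59/185 = 7.0162; b·c/n = 100·4/185 = 2.1622
Stratum 2 (Some college): n = 796; a·d/n = 136·341/796 = 58.2613; b·c/n = 276·43/796 = 14.9095
Stratum 3 (≥ Bachelor's): n = 548; a·d/n = 91·263/548 = 43.6734; b·c/n = 47·147/548 = 12.6077
OR_MH = (7.0162 + 58.2613 + 43.6734) / (2.1622 + 14.9095 + 12.6077) = 108.9509 / 29.6794 = 3.67093

3.67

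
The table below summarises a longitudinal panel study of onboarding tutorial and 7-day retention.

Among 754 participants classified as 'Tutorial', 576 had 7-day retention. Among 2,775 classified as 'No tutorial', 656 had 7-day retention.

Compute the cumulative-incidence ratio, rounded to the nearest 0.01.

3.23

From the description: a = 576, b = 178, c = 656, d = 2119.
Risk in exposed = 576/754 = 0.76393; risk in unexposed = 656/2775 = 0.23640.
RR = 0.76393 / 0.23640 = 3.23155
The risk among the exposed is 3.23 times that among the unexposed.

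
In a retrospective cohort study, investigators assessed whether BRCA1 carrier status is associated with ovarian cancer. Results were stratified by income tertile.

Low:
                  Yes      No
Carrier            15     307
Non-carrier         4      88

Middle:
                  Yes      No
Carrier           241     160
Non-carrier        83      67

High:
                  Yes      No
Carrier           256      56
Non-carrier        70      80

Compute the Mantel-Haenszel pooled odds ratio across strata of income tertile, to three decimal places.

2.161

OR_MH = Σ(aᵢdᵢ/nᵢ) / Σ(bᵢcᵢ/nᵢ), where nᵢ is the stratum total.
Stratum 1 (Low): n = 414; a·d/n = 15·88/414 = 3.1884; b·c/n = 307·4/414 = 2.9662
Stratum 2 (Middle): n = 551; a·d/n = 241·67/551 = 29.3049; b·c/n = 160·83/551 = 24.1016
Stratum 3 (High): n = 462; a·d/n = 256·80/462 = 44.3290; b·c/n = 56·70/462 = 8.4848
OR_MH = (3.1884 + 29.3049 + 44.3290) / (2.9662 + 24.1016 + 8.4848) = 76.8223 / 35.5527 = 2.16080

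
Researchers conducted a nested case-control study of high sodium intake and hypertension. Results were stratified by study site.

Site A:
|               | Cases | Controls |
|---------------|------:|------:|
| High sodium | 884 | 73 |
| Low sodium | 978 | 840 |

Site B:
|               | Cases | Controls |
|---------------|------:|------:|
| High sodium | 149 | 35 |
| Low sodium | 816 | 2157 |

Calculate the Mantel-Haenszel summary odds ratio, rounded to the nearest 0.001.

10.623

OR_MH = Σ(aᵢdᵢ/nᵢ) / Σ(bᵢcᵢ/nᵢ), where nᵢ is the stratum total.
Stratum 1 (Site A): n = 2775; a·d/n = 884·840/2775 = 267.5892; b·c/n = 73·978/2775 = 25.7276
Stratum 2 (Site B): n = 3157; a·d/n = 149·2157/3157 = 101.8033; b·c/n = 35·816/3157 = 9.0466
OR_MH = (267.5892 + 101.8033) / (25.7276 + 9.0466) = 369.3925 / 34.7741 = 10.62262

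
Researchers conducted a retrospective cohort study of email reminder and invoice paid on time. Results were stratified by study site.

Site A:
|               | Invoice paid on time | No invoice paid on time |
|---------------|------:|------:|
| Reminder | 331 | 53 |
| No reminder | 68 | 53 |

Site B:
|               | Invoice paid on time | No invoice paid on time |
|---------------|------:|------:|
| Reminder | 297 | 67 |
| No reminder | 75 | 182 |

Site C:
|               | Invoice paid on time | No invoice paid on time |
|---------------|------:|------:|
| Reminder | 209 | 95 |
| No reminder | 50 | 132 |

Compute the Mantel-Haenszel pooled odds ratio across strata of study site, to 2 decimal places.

OR_MH = Σ(aᵢdᵢ/nᵢ) / Σ(bᵢcᵢ/nᵢ), where nᵢ is the stratum total.
Stratum 1 (Site A): n = 505; a·d/n = 331·53/505 = 34.7386; b·c/n = 53·68/505 = 7.1366
Stratum 2 (Site B): n = 621; a·d/n = 297·182/621 = 87.0435; b·c/n = 67·75/621 = 8.0918
Stratum 3 (Site C): n = 486; a·d/n = 209·132/486 = 56.7654; b·c/n = 95·50/486 = 9.7737
OR_MH = (34.7386 + 87.0435 + 56.7654) / (7.1366 + 8.0918 + 9.7737) = 178.5475 / 25.0021 = 7.14131

7.14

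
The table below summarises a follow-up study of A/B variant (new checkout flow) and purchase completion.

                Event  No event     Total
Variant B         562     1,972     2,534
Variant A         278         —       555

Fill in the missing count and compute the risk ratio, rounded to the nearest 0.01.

0.44

The missing cell is in the unexposed row: 555 − 278 = 277.
So a = 562, b = 1972, c = 278, d = 277.
RR = [a/(a+b)] / [c/(c+d)] = (562/2534) / (278/555) = 0.22178/0.50090 = 0.44277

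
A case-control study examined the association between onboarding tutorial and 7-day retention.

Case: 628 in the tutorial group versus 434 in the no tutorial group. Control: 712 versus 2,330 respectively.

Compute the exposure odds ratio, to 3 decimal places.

From the description: a = 628, b = 712, c = 434, d = 2330.
OR = (a·d)/(b·c) = (628 × 2330) / (712 × 434) = 1463240 / 309008 = 4.73528
The odds of 7-day retention are about 4.74 times as high in the tutorial group.

4.735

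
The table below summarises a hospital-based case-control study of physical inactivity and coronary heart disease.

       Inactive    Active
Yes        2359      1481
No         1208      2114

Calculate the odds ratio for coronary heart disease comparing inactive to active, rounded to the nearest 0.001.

Reading the table with exposure as columns: a = 2359 (Inactive, case), b = 1208 (Inactive, non-case), c = 1481 (Active, case), d = 2114.
OR = (a·d)/(b·c) = (2359 × 2114) / (1208 × 1481) = 4986926 / 1789048 = 2.78747
The odds of coronary heart disease are about 2.79 times as high in the inactive group.

2.787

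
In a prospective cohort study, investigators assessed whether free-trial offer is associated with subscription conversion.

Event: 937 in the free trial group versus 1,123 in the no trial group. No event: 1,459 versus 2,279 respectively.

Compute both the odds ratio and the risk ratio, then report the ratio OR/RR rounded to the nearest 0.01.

1.10

From the description: a = 937, b = 1459, c = 1123, d = 2279.
OR = (937·2279)/(1459·1123) = 2135423/1638457 = 1.30331
Risk in exposed = 937/2396 = 0.39107; risk in unexposed = 1123/3402 = 0.33010; RR = 1.18470
OR/RR = 1.30331 / 1.18470 = 1.10012
The outcome is not rare, so the OR lies further from 1 than the RR.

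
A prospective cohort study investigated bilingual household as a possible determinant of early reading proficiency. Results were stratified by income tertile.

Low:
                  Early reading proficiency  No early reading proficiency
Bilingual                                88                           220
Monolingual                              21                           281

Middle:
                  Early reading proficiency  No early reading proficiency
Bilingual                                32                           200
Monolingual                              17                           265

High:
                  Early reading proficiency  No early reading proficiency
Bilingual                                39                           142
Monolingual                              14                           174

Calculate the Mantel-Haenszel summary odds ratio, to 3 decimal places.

OR_MH = Σ(aᵢdᵢ/nᵢ) / Σ(bᵢcᵢ/nᵢ), where nᵢ is the stratum total.
Stratum 1 (Low): n = 610; a·d/n = 88·281/610 = 40.5377; b·c/n = 220·21/610 = 7.5738
Stratum 2 (Middle): n = 514; a·d/n = 32·265/514 = 16.4981; b·c/n = 200·17/514 = 6.6148
Stratum 3 (High): n = 369; a·d/n = 39·174/369 = 18.3902; b·c/n = 142·14/369 = 5.3875
OR_MH = (40.5377 + 16.4981 + 18.3902) / (7.5738 + 6.6148 + 5.3875) = 75.4260 / 19.5761 = 3.85297

3.853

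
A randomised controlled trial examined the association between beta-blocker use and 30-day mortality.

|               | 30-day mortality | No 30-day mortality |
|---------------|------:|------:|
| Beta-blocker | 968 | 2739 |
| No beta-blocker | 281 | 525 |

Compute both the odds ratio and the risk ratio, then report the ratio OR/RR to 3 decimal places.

0.882

Cells: a = 968, b = 2739, c = 281, d = 525.
OR = (968·525)/(2739·281) = 508200/769659 = 0.66029
Risk in exposed = 968/3707 = 0.26113; risk in unexposed = 281/806 = 0.34864; RR = 0.74900
OR/RR = 0.66029 / 0.74900 = 0.88157
The outcome is not rare, so the OR lies further from 1 than the RR.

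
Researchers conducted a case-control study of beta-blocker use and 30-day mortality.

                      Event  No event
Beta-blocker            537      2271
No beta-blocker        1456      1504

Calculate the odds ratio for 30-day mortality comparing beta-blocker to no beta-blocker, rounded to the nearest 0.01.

0.24

Cells: a = 537, b = 2271, c = 1456, d = 1504.
OR = (a·d)/(b·c) = (537 × 1504) / (2271 × 1456) = 807648 / 3306576 = 0.24426
Exposure is associated with lower odds of 30-day mortality (OR = 0.24 < 1).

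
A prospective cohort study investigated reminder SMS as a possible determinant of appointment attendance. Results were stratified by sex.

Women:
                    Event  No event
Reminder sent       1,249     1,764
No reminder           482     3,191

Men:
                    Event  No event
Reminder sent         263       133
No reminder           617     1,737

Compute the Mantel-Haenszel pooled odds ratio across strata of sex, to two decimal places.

OR_MH = Σ(aᵢdᵢ/nᵢ) / Σ(bᵢcᵢ/nᵢ), where nᵢ is the stratum total.
Stratum 1 (Women): n = 6686; a·d/n = 1249·3191/6686 = 596.1051; b·c/n = 1764·482/6686 = 127.1684
Stratum 2 (Men): n = 2750; a·d/n = 263·1737/2750 = 166.1204; b·c/n = 133·617/2750 = 29.8404
OR_MH = (596.1051 + 166.1204) / (127.1684 + 29.8404) = 762.2255 / 157.0088 = 4.85467

4.85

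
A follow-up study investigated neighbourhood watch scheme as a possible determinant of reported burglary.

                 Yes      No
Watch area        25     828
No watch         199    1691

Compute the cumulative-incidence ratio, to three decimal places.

0.278

Cells: a = 25, b = 828, c = 199, d = 1691.
Risk in exposed = 25/853 = 0.02931; risk in unexposed = 199/1890 = 0.10529.
RR = 0.02931 / 0.10529 = 0.27836
The risk is 72% lower among the exposed than among the unexposed.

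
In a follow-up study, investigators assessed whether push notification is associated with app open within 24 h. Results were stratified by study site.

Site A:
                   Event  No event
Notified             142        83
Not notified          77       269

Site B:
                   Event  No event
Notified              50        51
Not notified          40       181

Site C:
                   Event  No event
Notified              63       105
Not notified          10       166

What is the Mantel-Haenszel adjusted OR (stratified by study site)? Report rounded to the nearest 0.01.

OR_MH = Σ(aᵢdᵢ/nᵢ) / Σ(bᵢcᵢ/nᵢ), where nᵢ is the stratum total.
Stratum 1 (Site A): n = 571; a·d/n = 142·269/571 = 66.8967; b·c/n = 83·77/571 = 11.1926
Stratum 2 (Site B): n = 322; a·d/n = 50·181/322 = 28.1056; b·c/n = 51·40/322 = 6.3354
Stratum 3 (Site C): n = 344; a·d/n = 63·166/344 = 30.4012; b·c/n = 105·10/344 = 3.0523
OR_MH = (66.8967 + 28.1056 + 30.4012) / (11.1926 + 6.3354 + 3.0523) = 125.4034 / 20.5804 = 6.09335

6.09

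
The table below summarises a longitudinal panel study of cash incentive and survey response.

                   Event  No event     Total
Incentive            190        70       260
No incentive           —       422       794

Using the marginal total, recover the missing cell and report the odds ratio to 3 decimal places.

The missing cell is in the unexposed row: 794 − 422 = 372.
So a = 190, b = 70, c = 372, d = 422.
OR = (a·d)/(b·c) = (190 × 422) / (70 × 372) = 80180 / 26040 = 3.07911

3.079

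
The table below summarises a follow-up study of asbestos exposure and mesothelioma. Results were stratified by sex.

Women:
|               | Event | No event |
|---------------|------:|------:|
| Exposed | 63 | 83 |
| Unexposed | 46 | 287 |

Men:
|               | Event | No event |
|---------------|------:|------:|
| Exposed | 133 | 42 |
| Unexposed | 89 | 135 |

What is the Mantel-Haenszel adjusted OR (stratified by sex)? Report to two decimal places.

4.77

OR_MH = Σ(aᵢdᵢ/nᵢ) / Σ(bᵢcᵢ/nᵢ), where nᵢ is the stratum total.
Stratum 1 (Women): n = 479; a·d/n = 63·287/479 = 37.7474; b·c/n = 83·46/479 = 7.9708
Stratum 2 (Men): n = 399; a·d/n = 133·135/399 = 45.0000; b·c/n = 42·89/399 = 9.3684
OR_MH = (37.7474 + 45.0000) / (7.9708 + 9.3684) = 82.7474 / 17.3392 = 4.77227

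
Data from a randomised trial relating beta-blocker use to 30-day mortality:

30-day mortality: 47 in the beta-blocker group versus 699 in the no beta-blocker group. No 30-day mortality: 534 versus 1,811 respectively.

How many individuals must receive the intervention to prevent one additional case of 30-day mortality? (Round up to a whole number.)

6

Risk in treated group = 47/581 = 0.08090; risk in control = 699/2510 = 0.27849.
Absolute risk reduction = 0.27849 − 0.08090 = 0.19759
NNT = 1 / ARR = 1 / 0.19759 = 5.061 → round up → 6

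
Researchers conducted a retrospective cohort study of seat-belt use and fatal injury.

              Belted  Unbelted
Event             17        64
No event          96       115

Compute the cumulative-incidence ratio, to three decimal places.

Reading the table with exposure as columns: a = 17 (Belted, case), b = 96 (Belted, non-case), c = 64 (Unbelted, case), d = 115.
Risk in exposed = 17/113 = 0.15044; risk in unexposed = 64/179 = 0.35754.
RR = 0.15044 / 0.35754 = 0.42077
The risk is 58% lower among the exposed than among the unexposed.

0.421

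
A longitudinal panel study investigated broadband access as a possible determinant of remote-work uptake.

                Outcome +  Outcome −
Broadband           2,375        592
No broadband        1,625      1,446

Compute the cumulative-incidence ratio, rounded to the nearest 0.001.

Cells: a = 2375, b = 592, c = 1625, d = 1446.
Risk in exposed = 2375/2967 = 0.80047; risk in unexposed = 1625/3071 = 0.52914.
RR = 0.80047 / 0.52914 = 1.51277
The risk among the exposed is 1.51 times that among the unexposed.

1.513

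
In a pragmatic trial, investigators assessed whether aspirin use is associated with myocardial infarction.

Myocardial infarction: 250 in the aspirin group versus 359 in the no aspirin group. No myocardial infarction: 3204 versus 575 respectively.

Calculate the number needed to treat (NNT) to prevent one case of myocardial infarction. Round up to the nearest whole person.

4

Risk in treated group = 250/3454 = 0.07238; risk in control = 359/934 = 0.38437.
Absolute risk reduction = 0.38437 − 0.07238 = 0.31199
NNT = 1 / ARR = 1 / 0.31199 = 3.205 → round up → 4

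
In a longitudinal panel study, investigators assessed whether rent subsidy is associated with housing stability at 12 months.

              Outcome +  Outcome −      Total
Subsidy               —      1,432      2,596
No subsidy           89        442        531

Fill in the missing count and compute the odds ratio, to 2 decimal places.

The missing cell is in the exposed row: 2596 − 1432 = 1164.
So a = 1164, b = 1432, c = 89, d = 442.
OR = (a·d)/(b·c) = (1164 × 442) / (1432 × 89) = 514488 / 127448 = 4.03685

4.04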